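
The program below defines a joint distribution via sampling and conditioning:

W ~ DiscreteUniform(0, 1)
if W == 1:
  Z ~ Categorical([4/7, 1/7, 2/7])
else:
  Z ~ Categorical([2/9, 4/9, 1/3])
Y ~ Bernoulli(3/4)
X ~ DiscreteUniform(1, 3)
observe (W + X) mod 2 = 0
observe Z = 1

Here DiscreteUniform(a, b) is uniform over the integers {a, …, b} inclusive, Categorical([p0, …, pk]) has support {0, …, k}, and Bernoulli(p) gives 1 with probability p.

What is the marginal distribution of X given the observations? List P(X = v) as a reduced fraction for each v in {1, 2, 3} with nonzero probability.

Enumerate traces; 6 have nonzero weight after conditioning:
  (W=0, Z=1, Y=0, X=2) weight 1/54
  (W=0, Z=1, Y=1, X=2) weight 1/18
  (W=1, Z=1, Y=0, X=1) weight 1/168
  (W=1, Z=1, Y=0, X=3) weight 1/168
  (W=1, Z=1, Y=1, X=1) weight 1/56
  (W=1, Z=1, Y=1, X=3) weight 1/56
Group by X:
  weight(X=1) = 1/42
  weight(X=2) = 2/27
  weight(X=3) = 1/42
Total weight = 1/42 + 2/27 + 1/42 = 23/189
P(X=1 | obs) = 1/42 / 23/189 = 9/46
P(X=2 | obs) = 2/27 / 23/189 = 14/23
P(X=3 | obs) = 1/42 / 23/189 = 9/46

P(X=1) = 9/46, P(X=2) = 14/23, P(X=3) = 9/46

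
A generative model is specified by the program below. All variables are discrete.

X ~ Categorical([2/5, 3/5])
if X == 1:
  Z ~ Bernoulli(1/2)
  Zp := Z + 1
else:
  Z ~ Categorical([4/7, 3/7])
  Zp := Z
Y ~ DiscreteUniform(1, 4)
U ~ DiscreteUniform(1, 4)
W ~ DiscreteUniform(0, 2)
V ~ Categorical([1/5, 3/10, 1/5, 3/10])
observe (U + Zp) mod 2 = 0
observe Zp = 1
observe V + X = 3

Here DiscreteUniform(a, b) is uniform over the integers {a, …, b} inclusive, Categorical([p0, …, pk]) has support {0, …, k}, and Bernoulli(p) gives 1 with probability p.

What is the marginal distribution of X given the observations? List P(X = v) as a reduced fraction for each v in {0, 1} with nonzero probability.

P(X=0) = 6/13, P(X=1) = 7/13

Enumerate traces; 48 have nonzero weight after conditioning:
  (X=0, Z=1, Y=1, U=1, W=0, V=3) weight 3/2800
  (X=0, Z=1, Y=1, U=1, W=1, V=3) weight 3/2800
  (X=0, Z=1, Y=1, U=1, W=2, V=3) weight 3/2800
  (X=0, Z=1, Y=1, U=3, W=0, V=3) weight 3/2800
  (X=0, Z=1, Y=1, U=3, W=1, V=3) weight 3/2800
  (X=0, Z=1, Y=1, U=3, W=2, V=3) weight 3/2800
  (X=0, Z=1, Y=2, U=1, W=0, V=3) weight 3/2800
  (X=0, Z=1, Y=2, U=1, W=1, V=3) weight 3/2800
  (X=1, Z=0, Y=1, U=1, W=0, V=2) weight 1/800
  … 39 more
Group by X:
  weight(X=0) = 9/350
  weight(X=1) = 3/100
Total weight = 9/350 + 3/100 = 39/700
P(X=0 | obs) = 9/350 / 39/700 = 6/13
P(X=1 | obs) = 3/100 / 39/700 = 7/13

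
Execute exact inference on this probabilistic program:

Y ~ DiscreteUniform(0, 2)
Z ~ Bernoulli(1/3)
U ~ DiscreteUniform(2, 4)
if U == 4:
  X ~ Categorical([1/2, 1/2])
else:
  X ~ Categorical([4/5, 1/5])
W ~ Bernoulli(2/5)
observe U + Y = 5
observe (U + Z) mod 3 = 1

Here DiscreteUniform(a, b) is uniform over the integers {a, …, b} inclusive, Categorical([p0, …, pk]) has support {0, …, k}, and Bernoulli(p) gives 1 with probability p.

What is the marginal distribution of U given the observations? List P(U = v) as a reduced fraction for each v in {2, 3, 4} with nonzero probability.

P(U=3) = 1/3, P(U=4) = 2/3

Enumerate traces; 8 have nonzero weight after conditioning:
  (Y=1, Z=0, U=4, X=0, W=0) weight 1/45
  (Y=1, Z=0, U=4, X=0, W=1) weight 2/135
  (Y=1, Z=0, U=4, X=1, W=0) weight 1/45
  (Y=1, Z=0, U=4, X=1, W=1) weight 2/135
  (Y=2, Z=1, U=3, X=0, W=0) weight 4/225
  (Y=2, Z=1, U=3, X=0, W=1) weight 8/675
  (Y=2, Z=1, U=3, X=1, W=0) weight 1/225
  (Y=2, Z=1, U=3, X=1, W=1) weight 2/675
Group by U:
  weight(U=3) = 1/27
  weight(U=4) = 2/27
Total weight = 1/27 + 2/27 = 1/9
P(U=3 | obs) = 1/27 / 1/9 = 1/3
P(U=4 | obs) = 2/27 / 1/9 = 2/3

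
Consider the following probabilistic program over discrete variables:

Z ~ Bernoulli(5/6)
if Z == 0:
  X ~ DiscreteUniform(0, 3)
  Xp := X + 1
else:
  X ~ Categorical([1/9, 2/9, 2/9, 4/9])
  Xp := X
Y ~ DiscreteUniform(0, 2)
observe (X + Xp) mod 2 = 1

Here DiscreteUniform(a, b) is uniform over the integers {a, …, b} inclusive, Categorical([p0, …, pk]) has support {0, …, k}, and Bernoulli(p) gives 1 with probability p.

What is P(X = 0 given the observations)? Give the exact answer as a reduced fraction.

P(X = 0 | obs) = 1/4

Enumerate traces; 12 have nonzero weight after conditioning:
  (Z=0, X=0, Y=0) weight 1/72
  (Z=0, X=0, Y=1) weight 1/72
  (Z=0, X=0, Y=2) weight 1/72
  (Z=0, X=1, Y=0) weight 1/72
  (Z=0, X=1, Y=1) weight 1/72
  (Z=0, X=1, Y=2) weight 1/72
  (Z=0, X=2, Y=0) weight 1/72
  (Z=0, X=2, Y=1) weight 1/72
  (Z=0, X=3, Y=0) weight 1/72
  … 3 more
Group by X:
  weight(X=0) = 1/24
  weight(X=1) = 1/24
  weight(X=2) = 1/24
  weight(X=3) = 1/24
Total weight = 1/24 + 1/24 + 1/24 + 1/24 = 1/6
P(X=0 | obs) = 1/24 / 1/6 = 1/4
P(X=1 | obs) = 1/24 / 1/6 = 1/4
P(X=2 | obs) = 1/24 / 1/6 = 1/4
P(X=3 | obs) = 1/24 / 1/6 = 1/4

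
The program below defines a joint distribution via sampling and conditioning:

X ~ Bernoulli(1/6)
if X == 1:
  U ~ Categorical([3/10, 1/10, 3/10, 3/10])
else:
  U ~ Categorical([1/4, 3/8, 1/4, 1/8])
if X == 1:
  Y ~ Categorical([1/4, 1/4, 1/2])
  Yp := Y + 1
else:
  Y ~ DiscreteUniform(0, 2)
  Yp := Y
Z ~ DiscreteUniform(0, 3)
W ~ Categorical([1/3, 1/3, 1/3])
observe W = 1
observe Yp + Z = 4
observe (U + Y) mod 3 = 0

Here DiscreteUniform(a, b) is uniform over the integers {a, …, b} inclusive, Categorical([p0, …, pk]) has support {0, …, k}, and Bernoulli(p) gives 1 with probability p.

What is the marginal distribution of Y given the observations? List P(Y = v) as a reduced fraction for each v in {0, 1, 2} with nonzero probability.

P(Y=0) = 9/79, P(Y=1) = 59/158, P(Y=2) = 81/158

Enumerate traces; 6 have nonzero weight after conditioning:
  (X=0, U=1, Y=2, Z=2, W=1) weight 5/576
  (X=0, U=2, Y=1, Z=3, W=1) weight 5/864
  (X=1, U=0, Y=0, Z=3, W=1) weight 1/960
  (X=1, U=1, Y=2, Z=1, W=1) weight 1/1440
  (X=1, U=2, Y=1, Z=2, W=1) weight 1/960
  (X=1, U=3, Y=0, Z=3, W=1) weight 1/960
Group by Y:
  weight(Y=0) = 1/480
  weight(Y=1) = 59/8640
  weight(Y=2) = 3/320
Total weight = 1/480 + 59/8640 + 3/320 = 79/4320
P(Y=0 | obs) = 1/480 / 79/4320 = 9/79
P(Y=1 | obs) = 59/8640 / 79/4320 = 59/158
P(Y=2 | obs) = 3/320 / 79/4320 = 81/158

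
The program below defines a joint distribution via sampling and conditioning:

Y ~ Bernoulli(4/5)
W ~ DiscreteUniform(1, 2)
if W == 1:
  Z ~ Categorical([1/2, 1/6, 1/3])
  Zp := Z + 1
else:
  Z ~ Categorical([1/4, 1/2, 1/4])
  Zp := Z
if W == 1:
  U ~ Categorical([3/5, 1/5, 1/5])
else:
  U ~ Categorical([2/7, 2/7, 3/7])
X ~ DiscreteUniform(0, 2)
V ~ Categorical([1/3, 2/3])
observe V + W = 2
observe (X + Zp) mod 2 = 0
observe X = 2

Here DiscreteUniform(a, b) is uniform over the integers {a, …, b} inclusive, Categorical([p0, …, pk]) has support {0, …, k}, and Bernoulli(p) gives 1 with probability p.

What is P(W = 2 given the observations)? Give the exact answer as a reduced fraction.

Enumerate traces; 18 have nonzero weight after conditioning:
  (Y=0, W=1, Z=1, U=0, X=2, V=1) weight 1/450
  (Y=0, W=1, Z=1, U=1, X=2, V=1) weight 1/1350
  (Y=0, W=1, Z=1, U=2, X=2, V=1) weight 1/1350
  (Y=0, W=2, Z=0, U=0, X=2, V=0) weight 1/1260
  (Y=0, W=2, Z=0, U=1, X=2, V=0) weight 1/1260
  (Y=0, W=2, Z=0, U=2, X=2, V=0) weight 1/840
  (Y=0, W=2, Z=2, U=0, X=2, V=0) weight 1/1260
  (Y=0, W=2, Z=2, U=1, X=2, V=0) weight 1/1260
  … 10 more
Group by W:
  weight(W=1) = 1/54
  weight(W=2) = 1/36
Total weight = 1/54 + 1/36 = 5/108
P(W=1 | obs) = 1/54 / 5/108 = 2/5
P(W=2 | obs) = 1/36 / 5/108 = 3/5

P(W = 2 | obs) = 3/5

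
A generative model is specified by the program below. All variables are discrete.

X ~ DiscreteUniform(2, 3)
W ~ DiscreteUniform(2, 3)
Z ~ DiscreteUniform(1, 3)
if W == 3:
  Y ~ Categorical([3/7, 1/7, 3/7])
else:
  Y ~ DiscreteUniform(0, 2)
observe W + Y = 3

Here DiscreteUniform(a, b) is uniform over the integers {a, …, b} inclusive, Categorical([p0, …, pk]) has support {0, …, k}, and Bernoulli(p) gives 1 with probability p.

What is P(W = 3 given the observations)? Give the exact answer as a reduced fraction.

Enumerate traces; 12 have nonzero weight after conditioning:
  (X=2, W=2, Z=1, Y=1) weight 1/36
  (X=2, W=2, Z=2, Y=1) weight 1/36
  (X=2, W=2, Z=3, Y=1) weight 1/36
  (X=2, W=3, Z=1, Y=0) weight 1/28
  (X=2, W=3, Z=2, Y=0) weight 1/28
  (X=2, W=3, Z=3, Y=0) weight 1/28
  (X=3, W=2, Z=1, Y=1) weight 1/36
  (X=3, W=2, Z=2, Y=1) weight 1/36
  … 4 more
Group by W:
  weight(W=2) = 1/6
  weight(W=3) = 3/14
Total weight = 1/6 + 3/14 = 8/21
P(W=2 | obs) = 1/6 / 8/21 = 7/16
P(W=3 | obs) = 3/14 / 8/21 = 9/16

P(W = 3 | obs) = 9/16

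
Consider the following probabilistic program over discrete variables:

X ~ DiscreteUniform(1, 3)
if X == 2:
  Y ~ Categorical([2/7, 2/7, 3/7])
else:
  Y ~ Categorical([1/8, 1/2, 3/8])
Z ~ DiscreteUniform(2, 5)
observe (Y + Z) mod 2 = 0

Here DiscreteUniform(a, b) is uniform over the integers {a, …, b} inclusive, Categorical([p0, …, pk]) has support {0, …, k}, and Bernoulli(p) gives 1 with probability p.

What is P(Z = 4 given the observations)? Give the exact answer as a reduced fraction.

Enumerate traces; 18 have nonzero weight after conditioning:
  (X=1, Y=0, Z=2) weight 1/96
  (X=1, Y=0, Z=4) weight 1/96
  (X=1, Y=1, Z=3) weight 1/24
  (X=1, Y=1, Z=5) weight 1/24
  (X=1, Y=2, Z=2) weight 1/32
  (X=1, Y=2, Z=4) weight 1/32
  (X=2, Y=0, Z=2) weight 1/42
  (X=2, Y=0, Z=4) weight 1/42
  … 10 more
Group by Z:
  weight(Z=2) = 1/7
  weight(Z=3) = 3/28
  weight(Z=4) = 1/7
  weight(Z=5) = 3/28
Total weight = 1/7 + 3/28 + 1/7 + 3/28 = 1/2
P(Z=2 | obs) = 1/7 / 1/2 = 2/7
P(Z=3 | obs) = 3/28 / 1/2 = 3/14
P(Z=4 | obs) = 1/7 / 1/2 = 2/7
P(Z=5 | obs) = 3/28 / 1/2 = 3/14

P(Z = 4 | obs) = 2/7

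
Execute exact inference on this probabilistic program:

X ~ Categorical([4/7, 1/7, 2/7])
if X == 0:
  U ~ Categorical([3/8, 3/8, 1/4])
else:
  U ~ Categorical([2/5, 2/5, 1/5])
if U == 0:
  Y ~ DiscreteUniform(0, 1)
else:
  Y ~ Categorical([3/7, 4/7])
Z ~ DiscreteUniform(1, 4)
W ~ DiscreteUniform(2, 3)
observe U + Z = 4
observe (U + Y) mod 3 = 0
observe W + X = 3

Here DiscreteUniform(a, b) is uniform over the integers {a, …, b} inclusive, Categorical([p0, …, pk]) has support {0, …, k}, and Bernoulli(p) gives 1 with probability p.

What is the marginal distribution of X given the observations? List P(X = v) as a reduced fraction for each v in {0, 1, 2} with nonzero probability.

Enumerate traces; 4 have nonzero weight after conditioning:
  (X=0, U=0, Y=0, Z=4, W=3) weight 3/224
  (X=0, U=2, Y=1, Z=2, W=3) weight 1/98
  (X=1, U=0, Y=0, Z=4, W=2) weight 1/280
  (X=1, U=2, Y=1, Z=2, W=2) weight 1/490
Group by X:
  weight(X=0) = 37/1568
  weight(X=1) = 11/1960
Total weight = 37/1568 + 11/1960 = 229/7840
P(X=0 | obs) = 37/1568 / 229/7840 = 185/229
P(X=1 | obs) = 11/1960 / 229/7840 = 44/229

P(X=0) = 185/229, P(X=1) = 44/229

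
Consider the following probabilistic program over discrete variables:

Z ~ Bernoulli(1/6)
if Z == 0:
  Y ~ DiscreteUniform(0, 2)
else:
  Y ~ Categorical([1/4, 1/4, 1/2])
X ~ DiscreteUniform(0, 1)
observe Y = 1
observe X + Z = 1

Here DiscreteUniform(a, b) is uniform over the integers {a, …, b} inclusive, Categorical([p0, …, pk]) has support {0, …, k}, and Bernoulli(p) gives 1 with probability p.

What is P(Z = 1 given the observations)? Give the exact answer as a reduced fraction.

P(Z = 1 | obs) = 3/23

Enumerate traces; 2 have nonzero weight after conditioning:
  (Z=0, Y=1, X=1) weight 5/36
  (Z=1, Y=1, X=0) weight 1/48
Group by Z:
  weight(Z=0) = 5/36
  weight(Z=1) = 1/48
Total weight = 5/36 + 1/48 = 23/144
P(Z=0 | obs) = 5/36 / 23/144 = 20/23
P(Z=1 | obs) = 1/48 / 23/144 = 3/23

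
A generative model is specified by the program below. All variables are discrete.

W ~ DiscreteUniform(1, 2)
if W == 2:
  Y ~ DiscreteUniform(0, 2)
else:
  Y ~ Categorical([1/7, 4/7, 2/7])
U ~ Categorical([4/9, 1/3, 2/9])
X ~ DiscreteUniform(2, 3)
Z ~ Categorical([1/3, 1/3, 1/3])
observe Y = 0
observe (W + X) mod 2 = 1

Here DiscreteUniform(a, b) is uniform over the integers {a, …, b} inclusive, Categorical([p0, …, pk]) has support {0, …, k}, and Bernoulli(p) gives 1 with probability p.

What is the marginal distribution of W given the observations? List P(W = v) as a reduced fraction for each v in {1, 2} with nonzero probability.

P(W=1) = 3/10, P(W=2) = 7/10

Enumerate traces; 18 have nonzero weight after conditioning:
  (W=1, Y=0, U=0, X=2, Z=0) weight 1/189
  (W=1, Y=0, U=0, X=2, Z=1) weight 1/189
  (W=1, Y=0, U=0, X=2, Z=2) weight 1/189
  (W=1, Y=0, U=1, X=2, Z=0) weight 1/252
  (W=1, Y=0, U=1, X=2, Z=1) weight 1/252
  (W=1, Y=0, U=1, X=2, Z=2) weight 1/252
  (W=1, Y=0, U=2, X=2, Z=0) weight 1/378
  (W=1, Y=0, U=2, X=2, Z=1) weight 1/378
  (W=2, Y=0, U=0, X=3, Z=0) weight 1/81
  … 9 more
Group by W:
  weight(W=1) = 1/28
  weight(W=2) = 1/12
Total weight = 1/28 + 1/12 = 5/42
P(W=1 | obs) = 1/28 / 5/42 = 3/10
P(W=2 | obs) = 1/12 / 5/42 = 7/10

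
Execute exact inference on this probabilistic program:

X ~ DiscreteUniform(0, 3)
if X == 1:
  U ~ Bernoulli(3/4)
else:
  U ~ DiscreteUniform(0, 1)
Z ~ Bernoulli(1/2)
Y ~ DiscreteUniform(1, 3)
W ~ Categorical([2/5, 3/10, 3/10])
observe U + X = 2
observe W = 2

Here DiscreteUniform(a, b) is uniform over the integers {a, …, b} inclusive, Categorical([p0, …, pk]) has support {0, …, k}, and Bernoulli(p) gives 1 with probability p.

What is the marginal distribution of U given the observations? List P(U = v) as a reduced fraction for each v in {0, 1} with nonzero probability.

P(U=0) = 2/5, P(U=1) = 3/5

Enumerate traces; 12 have nonzero weight after conditioning:
  (X=1, U=1, Z=0, Y=1, W=2) weight 3/320
  (X=1, U=1, Z=0, Y=2, W=2) weight 3/320
  (X=1, U=1, Z=0, Y=3, W=2) weight 3/320
  (X=1, U=1, Z=1, Y=1, W=2) weight 3/320
  (X=1, U=1, Z=1, Y=2, W=2) weight 3/320
  (X=1, U=1, Z=1, Y=3, W=2) weight 3/320
  (X=2, U=0, Z=0, Y=1, W=2) weight 1/160
  (X=2, U=0, Z=0, Y=2, W=2) weight 1/160
  … 4 more
Group by U:
  weight(U=0) = 3/80
  weight(U=1) = 9/160
Total weight = 3/80 + 9/160 = 3/32
P(U=0 | obs) = 3/80 / 3/32 = 2/5
P(U=1 | obs) = 9/160 / 3/32 = 3/5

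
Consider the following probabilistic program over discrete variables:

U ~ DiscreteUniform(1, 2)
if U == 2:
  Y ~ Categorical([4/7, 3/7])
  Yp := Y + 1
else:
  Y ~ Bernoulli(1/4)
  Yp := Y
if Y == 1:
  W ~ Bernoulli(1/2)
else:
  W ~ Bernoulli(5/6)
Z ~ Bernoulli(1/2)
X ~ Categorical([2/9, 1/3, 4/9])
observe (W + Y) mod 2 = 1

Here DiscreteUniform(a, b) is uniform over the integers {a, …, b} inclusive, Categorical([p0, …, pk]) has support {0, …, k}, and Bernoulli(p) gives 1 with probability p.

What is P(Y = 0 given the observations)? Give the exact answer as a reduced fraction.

P(Y = 0 | obs) = 185/242

Enumerate traces; 24 have nonzero weight after conditioning:
  (U=1, Y=0, W=1, Z=0, X=0) weight 5/144
  (U=1, Y=0, W=1, Z=0, X=1) weight 5/96
  (U=1, Y=0, W=1, Z=0, X=2) weight 5/72
  (U=1, Y=0, W=1, Z=1, X=0) weight 5/144
  (U=1, Y=0, W=1, Z=1, X=1) weight 5/96
  (U=1, Y=0, W=1, Z=1, X=2) weight 5/72
  (U=1, Y=1, W=0, Z=0, X=0) weight 1/144
  (U=1, Y=1, W=0, Z=0, X=1) weight 1/96
  … 16 more
Group by Y:
  weight(Y=0) = 185/336
  weight(Y=1) = 19/112
Total weight = 185/336 + 19/112 = 121/168
P(Y=0 | obs) = 185/336 / 121/168 = 185/242
P(Y=1 | obs) = 19/112 / 121/168 = 57/242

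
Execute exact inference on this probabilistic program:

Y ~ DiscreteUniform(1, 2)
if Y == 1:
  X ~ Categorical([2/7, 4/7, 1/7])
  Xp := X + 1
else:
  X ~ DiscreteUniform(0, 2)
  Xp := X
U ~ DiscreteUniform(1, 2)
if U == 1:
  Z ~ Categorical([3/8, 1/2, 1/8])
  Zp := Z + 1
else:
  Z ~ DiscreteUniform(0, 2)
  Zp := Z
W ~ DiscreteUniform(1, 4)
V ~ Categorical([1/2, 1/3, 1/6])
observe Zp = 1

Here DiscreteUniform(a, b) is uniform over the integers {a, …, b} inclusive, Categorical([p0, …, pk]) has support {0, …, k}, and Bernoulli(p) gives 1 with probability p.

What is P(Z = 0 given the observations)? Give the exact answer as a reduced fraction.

Enumerate traces; 144 have nonzero weight after conditioning:
  (Y=1, X=0, U=1, Z=0, W=1, V=0) weight 3/896
  (Y=1, X=0, U=1, Z=0, W=1, V=1) weight 1/448
  (Y=1, X=0, U=1, Z=0, W=1, V=2) weight 1/896
  (Y=1, X=0, U=1, Z=0, W=2, V=0) weight 3/896
  (Y=1, X=0, U=1, Z=0, W=2, V=1) weight 1/448
  (Y=1, X=0, U=1, Z=0, W=2, V=2) weight 1/896
  (Y=1, X=0, U=1, Z=0, W=3, V=0) weight 3/896
  (Y=1, X=0, U=1, Z=0, W=3, V=1) weight 1/448
  (Y=1, X=0, U=2, Z=1, W=1, V=0) weight 1/336
  … 135 more
Group by Z:
  weight(Z=0) = 3/16
  weight(Z=1) = 1/6
Total weight = 3/16 + 1/6 = 17/48
P(Z=0 | obs) = 3/16 / 17/48 = 9/17
P(Z=1 | obs) = 1/6 / 17/48 = 8/17

P(Z = 0 | obs) = 9/17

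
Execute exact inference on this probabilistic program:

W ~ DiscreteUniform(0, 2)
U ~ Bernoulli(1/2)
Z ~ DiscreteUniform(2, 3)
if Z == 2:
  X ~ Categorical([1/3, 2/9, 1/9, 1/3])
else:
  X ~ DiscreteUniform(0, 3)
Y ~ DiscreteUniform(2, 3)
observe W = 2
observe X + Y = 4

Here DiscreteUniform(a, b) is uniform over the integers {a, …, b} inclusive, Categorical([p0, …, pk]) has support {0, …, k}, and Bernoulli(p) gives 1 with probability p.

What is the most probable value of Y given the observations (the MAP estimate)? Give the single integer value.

Enumerate traces; 8 have nonzero weight after conditioning:
  (W=2, U=0, Z=2, X=1, Y=3) weight 1/108
  (W=2, U=0, Z=2, X=2, Y=2) weight 1/216
  (W=2, U=0, Z=3, X=1, Y=3) weight 1/96
  (W=2, U=0, Z=3, X=2, Y=2) weight 1/96
  (W=2, U=1, Z=2, X=1, Y=3) weight 1/108
  (W=2, U=1, Z=2, X=2, Y=2) weight 1/216
  (W=2, U=1, Z=3, X=1, Y=3) weight 1/96
  (W=2, U=1, Z=3, X=2, Y=2) weight 1/96
Group by Y:
  weight(Y=2) = 13/432
  weight(Y=3) = 17/432
Total weight = 13/432 + 17/432 = 5/72
P(Y=2 | obs) = 13/432 / 5/72 = 13/30
P(Y=3 | obs) = 17/432 / 5/72 = 17/30
argmax = 3

argmax_v P(Y = v | obs) = 3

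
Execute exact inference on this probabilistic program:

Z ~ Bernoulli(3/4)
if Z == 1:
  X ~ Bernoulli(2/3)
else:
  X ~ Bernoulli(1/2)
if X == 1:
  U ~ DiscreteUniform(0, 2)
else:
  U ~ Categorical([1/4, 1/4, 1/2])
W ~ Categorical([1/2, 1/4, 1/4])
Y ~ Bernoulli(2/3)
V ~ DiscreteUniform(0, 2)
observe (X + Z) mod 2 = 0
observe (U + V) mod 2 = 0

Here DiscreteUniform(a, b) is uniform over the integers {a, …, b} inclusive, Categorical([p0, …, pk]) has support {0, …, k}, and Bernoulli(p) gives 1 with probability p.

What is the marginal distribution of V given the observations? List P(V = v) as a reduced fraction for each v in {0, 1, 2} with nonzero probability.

Enumerate traces; 60 have nonzero weight after conditioning:
  (Z=0, X=0, U=0, W=0, Y=0, V=0) weight 1/576
  (Z=0, X=0, U=0, W=0, Y=0, V=2) weight 1/576
  (Z=0, X=0, U=0, W=0, Y=1, V=0) weight 1/288
  (Z=0, X=0, U=0, W=0, Y=1, V=2) weight 1/288
  (Z=0, X=0, U=0, W=1, Y=0, V=0) weight 1/1152
  (Z=0, X=0, U=0, W=1, Y=0, V=2) weight 1/1152
  (Z=0, X=0, U=0, W=1, Y=1, V=0) weight 1/576
  (Z=0, X=0, U=0, W=1, Y=1, V=2) weight 1/576
  (Z=0, X=0, U=1, W=0, Y=0, V=1) weight 1/576
  … 51 more
Group by V:
  weight(V=0) = 41/288
  weight(V=1) = 19/288
  weight(V=2) = 41/288
Total weight = 41/288 + 19/288 + 41/288 = 101/288
P(V=0 | obs) = 41/288 / 101/288 = 41/101
P(V=1 | obs) = 19/288 / 101/288 = 19/101
P(V=2 | obs) = 41/288 / 101/288 = 41/101

P(V=0) = 41/101, P(V=1) = 19/101, P(V=2) = 41/101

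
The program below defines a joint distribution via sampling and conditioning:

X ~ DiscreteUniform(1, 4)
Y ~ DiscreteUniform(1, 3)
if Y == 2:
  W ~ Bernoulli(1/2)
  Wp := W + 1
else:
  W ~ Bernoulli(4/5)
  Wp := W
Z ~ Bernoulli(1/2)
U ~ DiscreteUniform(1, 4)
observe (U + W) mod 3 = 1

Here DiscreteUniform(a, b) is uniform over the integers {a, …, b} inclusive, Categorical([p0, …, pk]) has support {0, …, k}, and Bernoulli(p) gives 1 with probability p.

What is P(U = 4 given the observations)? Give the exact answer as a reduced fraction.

P(U = 4 | obs) = 3/13

Enumerate traces; 72 have nonzero weight after conditioning:
  (X=1, Y=1, W=0, Z=0, U=1) weight 1/480
  (X=1, Y=1, W=0, Z=0, U=4) weight 1/480
  (X=1, Y=1, W=0, Z=1, U=1) weight 1/480
  (X=1, Y=1, W=0, Z=1, U=4) weight 1/480
  (X=1, Y=1, W=1, Z=0, U=3) weight 1/120
  (X=1, Y=1, W=1, Z=1, U=3) weight 1/120
  (X=1, Y=2, W=0, Z=0, U=1) weight 1/192
  (X=1, Y=2, W=0, Z=0, U=4) weight 1/192
  … 64 more
Group by U:
  weight(U=1) = 3/40
  weight(U=3) = 7/40
  weight(U=4) = 3/40
Total weight = 3/40 + 7/40 + 3/40 = 13/40
P(U=1 | obs) = 3/40 / 13/40 = 3/13
P(U=3 | obs) = 7/40 / 13/40 = 7/13
P(U=4 | obs) = 3/40 / 13/40 = 3/13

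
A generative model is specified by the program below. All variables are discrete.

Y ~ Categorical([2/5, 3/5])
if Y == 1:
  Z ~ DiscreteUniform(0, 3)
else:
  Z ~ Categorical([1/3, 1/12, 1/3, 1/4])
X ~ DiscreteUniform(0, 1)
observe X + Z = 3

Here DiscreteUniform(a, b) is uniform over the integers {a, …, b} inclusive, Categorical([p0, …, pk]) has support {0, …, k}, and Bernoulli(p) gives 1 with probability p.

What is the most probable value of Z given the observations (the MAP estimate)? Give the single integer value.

Enumerate traces; 4 have nonzero weight after conditioning:
  (Y=0, Z=2, X=1) weight 1/15
  (Y=0, Z=3, X=0) weight 1/20
  (Y=1, Z=2, X=1) weight 3/40
  (Y=1, Z=3, X=0) weight 3/40
Group by Z:
  weight(Z=2) = 17/120
  weight(Z=3) = 1/8
Total weight = 17/120 + 1/8 = 4/15
P(Z=2 | obs) = 17/120 / 4/15 = 17/32
P(Z=3 | obs) = 1/8 / 4/15 = 15/32
argmax = 2

argmax_v P(Z = v | obs) = 2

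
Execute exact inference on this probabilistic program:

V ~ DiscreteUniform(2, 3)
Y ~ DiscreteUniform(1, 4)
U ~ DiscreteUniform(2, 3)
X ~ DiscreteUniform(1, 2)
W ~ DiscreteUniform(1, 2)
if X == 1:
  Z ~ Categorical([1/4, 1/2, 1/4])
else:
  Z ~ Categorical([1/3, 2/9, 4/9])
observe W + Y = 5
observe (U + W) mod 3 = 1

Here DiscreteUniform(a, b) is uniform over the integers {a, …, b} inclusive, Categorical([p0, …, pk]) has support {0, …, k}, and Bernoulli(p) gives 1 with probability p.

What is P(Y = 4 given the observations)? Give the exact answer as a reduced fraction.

Enumerate traces; 24 have nonzero weight after conditioning:
  (V=2, Y=3, U=2, X=1, W=2, Z=0) weight 1/256
  (V=2, Y=3, U=2, X=1, W=2, Z=1) weight 1/128
  (V=2, Y=3, U=2, X=1, W=2, Z=2) weight 1/256
  (V=2, Y=3, U=2, X=2, W=2, Z=0) weight 1/192
  (V=2, Y=3, U=2, X=2, W=2, Z=1) weight 1/288
  (V=2, Y=3, U=2, X=2, W=2, Z=2) weight 1/144
  (V=2, Y=4, U=3, X=1, W=1, Z=0) weight 1/256
  (V=2, Y=4, U=3, X=1, W=1, Z=1) weight 1/128
  … 16 more
Group by Y:
  weight(Y=3) = 1/16
  weight(Y=4) = 1/16
Total weight = 1/16 + 1/16 = 1/8
P(Y=3 | obs) = 1/16 / 1/8 = 1/2
P(Y=4 | obs) = 1/16 / 1/8 = 1/2

P(Y = 4 | obs) = 1/2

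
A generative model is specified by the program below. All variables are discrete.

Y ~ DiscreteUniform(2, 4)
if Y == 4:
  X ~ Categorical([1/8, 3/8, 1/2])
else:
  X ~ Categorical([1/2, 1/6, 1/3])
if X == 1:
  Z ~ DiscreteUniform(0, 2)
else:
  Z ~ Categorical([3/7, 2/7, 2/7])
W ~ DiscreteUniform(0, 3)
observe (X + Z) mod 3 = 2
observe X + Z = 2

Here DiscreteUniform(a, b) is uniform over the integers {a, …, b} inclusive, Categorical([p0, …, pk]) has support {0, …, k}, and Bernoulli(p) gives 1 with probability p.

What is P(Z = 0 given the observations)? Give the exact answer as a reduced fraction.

Enumerate traces; 36 have nonzero weight after conditioning:
  (Y=2, X=0, Z=2, W=0) weight 1/84
  (Y=2, X=0, Z=2, W=1) weight 1/84
  (Y=2, X=0, Z=2, W=2) weight 1/84
  (Y=2, X=0, Z=2, W=3) weight 1/84
  (Y=2, X=1, Z=1, W=0) weight 1/216
  (Y=2, X=1, Z=1, W=1) weight 1/216
  (Y=2, X=1, Z=1, W=2) weight 1/216
  (Y=2, X=1, Z=1, W=3) weight 1/216
  (Y=2, X=2, Z=0, W=0) weight 1/84
  … 27 more
Group by Z:
  weight(Z=0) = 1/6
  weight(Z=1) = 17/216
  weight(Z=2) = 3/28
Total weight = 1/6 + 17/216 + 3/28 = 533/1512
P(Z=0 | obs) = 1/6 / 533/1512 = 252/533
P(Z=1 | obs) = 17/216 / 533/1512 = 119/533
P(Z=2 | obs) = 3/28 / 533/1512 = 162/533

P(Z = 0 | obs) = 252/533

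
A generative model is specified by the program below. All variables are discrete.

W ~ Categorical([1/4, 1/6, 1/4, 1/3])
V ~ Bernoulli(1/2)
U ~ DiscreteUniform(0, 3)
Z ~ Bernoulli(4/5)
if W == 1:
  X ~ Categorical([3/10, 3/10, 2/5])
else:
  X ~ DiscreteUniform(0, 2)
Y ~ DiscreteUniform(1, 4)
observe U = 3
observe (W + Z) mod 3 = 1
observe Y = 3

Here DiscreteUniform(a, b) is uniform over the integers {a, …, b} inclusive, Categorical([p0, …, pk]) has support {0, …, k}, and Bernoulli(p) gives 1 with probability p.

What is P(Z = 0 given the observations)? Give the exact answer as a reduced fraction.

Enumerate traces; 18 have nonzero weight after conditioning:
  (W=0, V=0, U=3, Z=1, X=0, Y=3) weight 1/480
  (W=0, V=0, U=3, Z=1, X=1, Y=3) weight 1/480
  (W=0, V=0, U=3, Z=1, X=2, Y=3) weight 1/480
  (W=0, V=1, U=3, Z=1, X=0, Y=3) weight 1/480
  (W=0, V=1, U=3, Z=1, X=1, Y=3) weight 1/480
  (W=0, V=1, U=3, Z=1, X=2, Y=3) weight 1/480
  (W=1, V=0, U=3, Z=0, X=0, Y=3) weight 1/3200
  (W=1, V=0, U=3, Z=0, X=1, Y=3) weight 1/3200
  … 10 more
Group by Z:
  weight(Z=0) = 1/480
  weight(Z=1) = 7/240
Total weight = 1/480 + 7/240 = 1/32
P(Z=0 | obs) = 1/480 / 1/32 = 1/15
P(Z=1 | obs) = 7/240 / 1/32 = 14/15

P(Z = 0 | obs) = 1/15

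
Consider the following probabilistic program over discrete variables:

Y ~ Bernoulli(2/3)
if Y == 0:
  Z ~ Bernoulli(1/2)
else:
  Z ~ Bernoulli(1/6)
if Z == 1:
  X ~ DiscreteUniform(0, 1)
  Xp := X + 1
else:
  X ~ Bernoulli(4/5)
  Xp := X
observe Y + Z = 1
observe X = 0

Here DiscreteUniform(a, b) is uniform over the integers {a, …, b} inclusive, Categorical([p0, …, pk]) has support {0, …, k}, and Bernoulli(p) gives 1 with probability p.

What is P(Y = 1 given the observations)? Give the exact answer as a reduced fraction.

Enumerate traces; 2 have nonzero weight after conditioning:
  (Y=0, Z=1, X=0) weight 1/12
  (Y=1, Z=0, X=0) weight 1/9
Group by Y:
  weight(Y=0) = 1/12
  weight(Y=1) = 1/9
Total weight = 1/12 + 1/9 = 7/36
P(Y=0 | obs) = 1/12 / 7/36 = 3/7
P(Y=1 | obs) = 1/9 / 7/36 = 4/7

P(Y = 1 | obs) = 4/7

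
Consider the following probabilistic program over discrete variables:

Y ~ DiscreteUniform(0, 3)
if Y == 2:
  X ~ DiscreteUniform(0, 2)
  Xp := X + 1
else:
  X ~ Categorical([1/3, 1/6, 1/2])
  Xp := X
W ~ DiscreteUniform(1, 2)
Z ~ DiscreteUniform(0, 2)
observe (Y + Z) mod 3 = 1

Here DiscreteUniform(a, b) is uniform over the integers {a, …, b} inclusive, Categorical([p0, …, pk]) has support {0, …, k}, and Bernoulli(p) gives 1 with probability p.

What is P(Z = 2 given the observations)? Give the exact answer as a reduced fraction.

Enumerate traces; 24 have nonzero weight after conditioning:
  (Y=0, X=0, W=1, Z=1) weight 1/72
  (Y=0, X=0, W=2, Z=1) weight 1/72
  (Y=0, X=1, W=1, Z=1) weight 1/144
  (Y=0, X=1, W=2, Z=1) weight 1/144
  (Y=0, X=2, W=1, Z=1) weight 1/48
  (Y=0, X=2, W=2, Z=1) weight 1/48
  (Y=1, X=0, W=1, Z=0) weight 1/72
  (Y=1, X=0, W=2, Z=0) weight 1/72
  (Y=2, X=0, W=1, Z=2) weight 1/72
  … 15 more
Group by Z:
  weight(Z=0) = 1/12
  weight(Z=1) = 1/6
  weight(Z=2) = 1/12
Total weight = 1/12 + 1/6 + 1/12 = 1/3
P(Z=0 | obs) = 1/12 / 1/3 = 1/4
P(Z=1 | obs) = 1/6 / 1/3 = 1/2
P(Z=2 | obs) = 1/12 / 1/3 = 1/4

P(Z = 2 | obs) = 1/4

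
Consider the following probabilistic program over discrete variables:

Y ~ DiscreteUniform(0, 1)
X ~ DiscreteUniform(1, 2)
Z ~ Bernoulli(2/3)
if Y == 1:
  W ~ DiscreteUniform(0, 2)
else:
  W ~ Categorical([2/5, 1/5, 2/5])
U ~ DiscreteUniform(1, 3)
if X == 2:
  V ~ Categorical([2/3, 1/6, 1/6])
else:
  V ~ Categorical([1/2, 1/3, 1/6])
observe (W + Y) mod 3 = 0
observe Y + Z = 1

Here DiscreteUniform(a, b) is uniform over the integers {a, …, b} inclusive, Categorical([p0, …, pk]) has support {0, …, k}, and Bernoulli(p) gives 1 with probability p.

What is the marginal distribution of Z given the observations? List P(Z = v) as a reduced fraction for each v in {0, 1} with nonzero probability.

P(Z=0) = 5/17, P(Z=1) = 12/17

Enumerate traces; 36 have nonzero weight after conditioning:
  (Y=0, X=1, Z=1, W=0, U=1, V=0) weight 1/90
  (Y=0, X=1, Z=1, W=0, U=1, V=1) weight 1/135
  (Y=0, X=1, Z=1, W=0, U=1, V=2) weight 1/270
  (Y=0, X=1, Z=1, W=0, U=2, V=0) weight 1/90
  (Y=0, X=1, Z=1, W=0, U=2, V=1) weight 1/135
  (Y=0, X=1, Z=1, W=0, U=2, V=2) weight 1/270
  (Y=0, X=1, Z=1, W=0, U=3, V=0) weight 1/90
  (Y=0, X=1, Z=1, W=0, U=3, V=1) weight 1/135
  (Y=1, X=1, Z=0, W=2, U=1, V=0) weight 1/216
  … 27 more
Group by Z:
  weight(Z=0) = 1/18
  weight(Z=1) = 2/15
Total weight = 1/18 + 2/15 = 17/90
P(Z=0 | obs) = 1/18 / 17/90 = 5/17
P(Z=1 | obs) = 2/15 / 17/90 = 12/17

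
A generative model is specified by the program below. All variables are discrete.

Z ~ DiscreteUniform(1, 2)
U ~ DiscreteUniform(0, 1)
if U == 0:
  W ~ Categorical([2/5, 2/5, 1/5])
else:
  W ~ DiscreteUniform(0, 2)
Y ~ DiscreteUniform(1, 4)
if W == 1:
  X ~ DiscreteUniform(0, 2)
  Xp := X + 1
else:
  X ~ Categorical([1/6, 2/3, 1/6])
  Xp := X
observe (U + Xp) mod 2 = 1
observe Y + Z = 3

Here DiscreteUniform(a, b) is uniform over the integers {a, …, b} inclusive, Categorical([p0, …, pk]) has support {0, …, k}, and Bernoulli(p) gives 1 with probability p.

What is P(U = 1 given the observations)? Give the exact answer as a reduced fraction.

P(U = 1 | obs) = 1/3

Enumerate traces; 18 have nonzero weight after conditioning:
  (Z=1, U=0, W=0, Y=2, X=1) weight 1/60
  (Z=1, U=0, W=1, Y=2, X=0) weight 1/120
  (Z=1, U=0, W=1, Y=2, X=2) weight 1/120
  (Z=1, U=0, W=2, Y=2, X=1) weight 1/120
  (Z=1, U=1, W=0, Y=2, X=0) weight 1/288
  (Z=1, U=1, W=0, Y=2, X=2) weight 1/288
  (Z=1, U=1, W=1, Y=2, X=1) weight 1/144
  (Z=1, U=1, W=2, Y=2, X=0) weight 1/288
  … 10 more
Group by U:
  weight(U=0) = 1/12
  weight(U=1) = 1/24
Total weight = 1/12 + 1/24 = 1/8
P(U=0 | obs) = 1/12 / 1/8 = 2/3
P(U=1 | obs) = 1/24 / 1/8 = 1/3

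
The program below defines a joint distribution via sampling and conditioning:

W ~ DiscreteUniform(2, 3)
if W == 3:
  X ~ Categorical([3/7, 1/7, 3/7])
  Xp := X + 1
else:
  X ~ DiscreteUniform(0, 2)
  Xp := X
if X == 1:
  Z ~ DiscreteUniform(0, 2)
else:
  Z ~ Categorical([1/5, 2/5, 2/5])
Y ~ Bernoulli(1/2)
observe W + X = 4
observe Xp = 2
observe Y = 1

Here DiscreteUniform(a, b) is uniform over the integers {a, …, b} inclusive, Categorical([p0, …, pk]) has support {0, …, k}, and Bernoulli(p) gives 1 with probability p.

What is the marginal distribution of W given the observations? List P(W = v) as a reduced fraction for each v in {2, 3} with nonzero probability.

Enumerate traces; 6 have nonzero weight after conditioning:
  (W=2, X=2, Z=0, Y=1) weight 1/60
  (W=2, X=2, Z=1, Y=1) weight 1/30
  (W=2, X=2, Z=2, Y=1) weight 1/30
  (W=3, X=1, Z=0, Y=1) weight 1/84
  (W=3, X=1, Z=1, Y=1) weight 1/84
  (W=3, X=1, Z=2, Y=1) weight 1/84
Group by W:
  weight(W=2) = 1/12
  weight(W=3) = 1/28
Total weight = 1/12 + 1/28 = 5/42
P(W=2 | obs) = 1/12 / 5/42 = 7/10
P(W=3 | obs) = 1/28 / 5/42 = 3/10

P(W=2) = 7/10, P(W=3) = 3/10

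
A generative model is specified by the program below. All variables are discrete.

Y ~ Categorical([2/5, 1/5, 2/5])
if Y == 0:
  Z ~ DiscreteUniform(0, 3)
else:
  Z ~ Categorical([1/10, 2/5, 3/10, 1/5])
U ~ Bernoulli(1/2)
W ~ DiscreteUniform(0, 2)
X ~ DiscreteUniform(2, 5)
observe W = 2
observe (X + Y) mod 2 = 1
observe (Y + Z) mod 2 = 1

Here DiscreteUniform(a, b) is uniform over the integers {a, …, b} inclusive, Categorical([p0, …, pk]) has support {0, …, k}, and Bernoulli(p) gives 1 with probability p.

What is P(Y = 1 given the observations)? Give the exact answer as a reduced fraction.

Enumerate traces; 24 have nonzero weight after conditioning:
  (Y=0, Z=1, U=0, W=2, X=3) weight 1/240
  (Y=0, Z=1, U=0, W=2, X=5) weight 1/240
  (Y=0, Z=1, U=1, W=2, X=3) weight 1/240
  (Y=0, Z=1, U=1, W=2, X=5) weight 1/240
  (Y=0, Z=3, U=0, W=2, X=3) weight 1/240
  (Y=0, Z=3, U=0, W=2, X=5) weight 1/240
  (Y=0, Z=3, U=1, W=2, X=3) weight 1/240
  (Y=0, Z=3, U=1, W=2, X=5) weight 1/240
  (Y=1, Z=0, U=0, W=2, X=2) weight 1/1200
  (Y=2, Z=1, U=0, W=2, X=3) weight 1/150
  … 14 more
Group by Y:
  weight(Y=0) = 1/30
  weight(Y=1) = 1/75
  weight(Y=2) = 1/25
Total weight = 1/30 + 1/75 + 1/25 = 13/150
P(Y=0 | obs) = 1/30 / 13/150 = 5/13
P(Y=1 | obs) = 1/75 / 13/150 = 2/13
P(Y=2 | obs) = 1/25 / 13/150 = 6/13

P(Y = 1 | obs) = 2/13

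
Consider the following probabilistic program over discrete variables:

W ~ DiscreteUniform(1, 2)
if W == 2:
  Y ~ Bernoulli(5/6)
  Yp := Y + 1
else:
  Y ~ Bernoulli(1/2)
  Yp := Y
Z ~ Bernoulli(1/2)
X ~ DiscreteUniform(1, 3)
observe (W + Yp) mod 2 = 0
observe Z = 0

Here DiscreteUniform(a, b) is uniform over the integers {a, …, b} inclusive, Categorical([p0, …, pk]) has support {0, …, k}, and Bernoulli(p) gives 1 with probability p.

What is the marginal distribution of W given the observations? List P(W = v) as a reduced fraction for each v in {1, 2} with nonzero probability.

Enumerate traces; 6 have nonzero weight after conditioning:
  (W=1, Y=1, Z=0, X=1) weight 1/24
  (W=1, Y=1, Z=0, X=2) weight 1/24
  (W=1, Y=1, Z=0, X=3) weight 1/24
  (W=2, Y=1, Z=0, X=1) weight 5/72
  (W=2, Y=1, Z=0, X=2) weight 5/72
  (W=2, Y=1, Z=0, X=3) weight 5/72
Group by W:
  weight(W=1) = 1/8
  weight(W=2) = 5/24
Total weight = 1/8 + 5/24 = 1/3
P(W=1 | obs) = 1/8 / 1/3 = 3/8
P(W=2 | obs) = 5/24 / 1/3 = 5/8

P(W=1) = 3/8, P(W=2) = 5/8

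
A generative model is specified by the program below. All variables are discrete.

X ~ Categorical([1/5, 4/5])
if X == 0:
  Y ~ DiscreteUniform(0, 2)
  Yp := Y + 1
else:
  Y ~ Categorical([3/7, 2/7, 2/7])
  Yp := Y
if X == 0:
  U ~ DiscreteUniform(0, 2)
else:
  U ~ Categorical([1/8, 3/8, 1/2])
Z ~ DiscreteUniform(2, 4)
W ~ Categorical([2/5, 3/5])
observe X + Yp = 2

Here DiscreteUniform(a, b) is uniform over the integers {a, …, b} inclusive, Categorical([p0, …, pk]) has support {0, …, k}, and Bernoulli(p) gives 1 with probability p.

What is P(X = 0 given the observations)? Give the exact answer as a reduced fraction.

P(X = 0 | obs) = 7/31

Enumerate traces; 36 have nonzero weight after conditioning:
  (X=0, Y=1, U=0, Z=2, W=0) weight 2/675
  (X=0, Y=1, U=0, Z=2, W=1) weight 1/225
  (X=0, Y=1, U=0, Z=3, W=0) weight 2/675
  (X=0, Y=1, U=0, Z=3, W=1) weight 1/225
  (X=0, Y=1, U=0, Z=4, W=0) weight 2/675
  (X=0, Y=1, U=0, Z=4, W=1) weight 1/225
  (X=0, Y=1, U=1, Z=2, W=0) weight 2/675
  (X=0, Y=1, U=1, Z=2, W=1) weight 1/225
  (X=1, Y=1, U=0, Z=2, W=0) weight 2/525
  … 27 more
Group by X:
  weight(X=0) = 1/15
  weight(X=1) = 8/35
Total weight = 1/15 + 8/35 = 31/105
P(X=0 | obs) = 1/15 / 31/105 = 7/31
P(X=1 | obs) = 8/35 / 31/105 = 24/31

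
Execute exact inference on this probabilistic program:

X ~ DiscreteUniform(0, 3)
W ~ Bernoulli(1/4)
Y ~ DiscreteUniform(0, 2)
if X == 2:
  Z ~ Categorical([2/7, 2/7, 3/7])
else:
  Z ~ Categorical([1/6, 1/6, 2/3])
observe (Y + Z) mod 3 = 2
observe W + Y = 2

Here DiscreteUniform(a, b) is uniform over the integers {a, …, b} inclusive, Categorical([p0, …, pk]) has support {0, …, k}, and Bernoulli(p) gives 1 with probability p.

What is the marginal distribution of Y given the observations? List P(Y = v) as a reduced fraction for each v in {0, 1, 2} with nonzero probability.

P(Y=1) = 1/4, P(Y=2) = 3/4

Enumerate traces; 8 have nonzero weight after conditioning:
  (X=0, W=0, Y=2, Z=0) weight 1/96
  (X=0, W=1, Y=1, Z=1) weight 1/288
  (X=1, W=0, Y=2, Z=0) weight 1/96
  (X=1, W=1, Y=1, Z=1) weight 1/288
  (X=2, W=0, Y=2, Z=0) weight 1/56
  (X=2, W=1, Y=1, Z=1) weight 1/168
  (X=3, W=0, Y=2, Z=0) weight 1/96
  (X=3, W=1, Y=1, Z=1) weight 1/288
Group by Y:
  weight(Y=1) = 11/672
  weight(Y=2) = 11/224
Total weight = 11/672 + 11/224 = 11/168
P(Y=1 | obs) = 11/672 / 11/168 = 1/4
P(Y=2 | obs) = 11/224 / 11/168 = 3/4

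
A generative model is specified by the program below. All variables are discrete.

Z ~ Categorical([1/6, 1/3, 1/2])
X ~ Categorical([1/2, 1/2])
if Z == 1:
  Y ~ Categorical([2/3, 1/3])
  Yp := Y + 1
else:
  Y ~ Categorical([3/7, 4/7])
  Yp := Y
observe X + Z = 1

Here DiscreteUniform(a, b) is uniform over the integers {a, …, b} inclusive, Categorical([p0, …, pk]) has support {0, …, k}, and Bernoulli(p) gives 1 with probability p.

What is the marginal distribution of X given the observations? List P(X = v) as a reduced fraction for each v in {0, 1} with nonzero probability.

P(X=0) = 2/3, P(X=1) = 1/3

Enumerate traces; 4 have nonzero weight after conditioning:
  (Z=0, X=1, Y=0) weight 1/28
  (Z=0, X=1, Y=1) weight 1/21
  (Z=1, X=0, Y=0) weight 1/9
  (Z=1, X=0, Y=1) weight 1/18
Group by X:
  weight(X=0) = 1/6
  weight(X=1) = 1/12
Total weight = 1/6 + 1/12 = 1/4
P(X=0 | obs) = 1/6 / 1/4 = 2/3
P(X=1 | obs) = 1/12 / 1/4 = 1/3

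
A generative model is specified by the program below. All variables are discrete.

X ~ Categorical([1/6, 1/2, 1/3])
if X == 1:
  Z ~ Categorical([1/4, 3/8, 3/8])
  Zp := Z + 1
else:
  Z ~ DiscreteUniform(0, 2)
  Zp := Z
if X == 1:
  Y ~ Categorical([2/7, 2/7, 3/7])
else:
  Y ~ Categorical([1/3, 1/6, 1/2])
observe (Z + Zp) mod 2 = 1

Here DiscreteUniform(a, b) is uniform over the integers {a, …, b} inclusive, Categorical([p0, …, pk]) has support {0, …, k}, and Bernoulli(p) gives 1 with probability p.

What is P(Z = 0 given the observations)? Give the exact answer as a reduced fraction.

Enumerate traces; 9 have nonzero weight after conditioning:
  (X=1, Z=0, Y=0) weight 1/28
  (X=1, Z=0, Y=1) weight 1/28
  (X=1, Z=0, Y=2) weight 3/56
  (X=1, Z=1, Y=0) weight 3/56
  (X=1, Z=1, Y=1) weight 3/56
  (X=1, Z=1, Y=2) weight 9/112
  (X=1, Z=2, Y=0) weight 3/56
  (X=1, Z=2, Y=1) weight 3/56
  … 1 more
Group by Z:
  weight(Z=0) = 1/8
  weight(Z=1) = 3/16
  weight(Z=2) = 3/16
Total weight = 1/8 + 3/16 + 3/16 = 1/2
P(Z=0 | obs) = 1/8 / 1/2 = 1/4
P(Z=1 | obs) = 3/16 / 1/2 = 3/8
P(Z=2 | obs) = 3/16 / 1/2 = 3/8

P(Z = 0 | obs) = 1/4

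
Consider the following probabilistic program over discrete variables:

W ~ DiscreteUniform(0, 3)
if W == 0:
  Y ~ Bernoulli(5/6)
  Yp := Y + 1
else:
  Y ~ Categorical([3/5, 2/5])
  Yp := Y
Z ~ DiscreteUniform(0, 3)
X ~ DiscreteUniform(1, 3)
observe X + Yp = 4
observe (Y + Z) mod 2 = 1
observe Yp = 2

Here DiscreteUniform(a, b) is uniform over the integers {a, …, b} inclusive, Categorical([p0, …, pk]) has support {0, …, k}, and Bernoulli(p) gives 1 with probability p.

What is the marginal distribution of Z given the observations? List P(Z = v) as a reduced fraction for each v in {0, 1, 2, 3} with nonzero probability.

Enumerate traces; 2 have nonzero weight after conditioning:
  (W=0, Y=1, Z=0, X=2) weight 5/288
  (W=0, Y=1, Z=2, X=2) weight 5/288
Group by Z:
  weight(Z=0) = 5/288
  weight(Z=2) = 5/288
Total weight = 5/288 + 5/288 = 5/144
P(Z=0 | obs) = 5/288 / 5/144 = 1/2
P(Z=2 | obs) = 5/288 / 5/144 = 1/2

P(Z=0) = 1/2, P(Z=2) = 1/2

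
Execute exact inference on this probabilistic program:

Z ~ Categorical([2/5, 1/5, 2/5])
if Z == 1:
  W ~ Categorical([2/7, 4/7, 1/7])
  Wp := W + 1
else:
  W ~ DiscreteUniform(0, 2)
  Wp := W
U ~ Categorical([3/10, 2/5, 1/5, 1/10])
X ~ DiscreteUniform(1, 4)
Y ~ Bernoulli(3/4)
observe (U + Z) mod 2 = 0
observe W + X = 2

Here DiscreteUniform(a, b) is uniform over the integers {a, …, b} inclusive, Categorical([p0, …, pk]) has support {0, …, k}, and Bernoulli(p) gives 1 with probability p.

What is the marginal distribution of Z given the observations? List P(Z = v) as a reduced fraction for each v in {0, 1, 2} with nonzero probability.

P(Z=0) = 14/37, P(Z=1) = 9/37, P(Z=2) = 14/37

Enumerate traces; 24 have nonzero weight after conditioning:
  (Z=0, W=0, U=0, X=2, Y=0) weight 1/400
  (Z=0, W=0, U=0, X=2, Y=1) weight 3/400
  (Z=0, W=0, U=2, X=2, Y=0) weight 1/600
  (Z=0, W=0, U=2, X=2, Y=1) weight 1/200
  (Z=0, W=1, U=0, X=1, Y=0) weight 1/400
  (Z=0, W=1, U=0, X=1, Y=1) weight 3/400
  (Z=0, W=1, U=2, X=1, Y=0) weight 1/600
  (Z=0, W=1, U=2, X=1, Y=1) weight 1/200
  (Z=1, W=0, U=1, X=2, Y=0) weight 1/700
  (Z=2, W=0, U=0, X=2, Y=0) weight 1/400
  … 14 more
Group by Z:
  weight(Z=0) = 1/30
  weight(Z=1) = 3/140
  weight(Z=2) = 1/30
Total weight = 1/30 + 3/140 + 1/30 = 37/420
P(Z=0 | obs) = 1/30 / 37/420 = 14/37
P(Z=1 | obs) = 3/140 / 37/420 = 9/37
P(Z=2 | obs) = 1/30 / 37/420 = 14/37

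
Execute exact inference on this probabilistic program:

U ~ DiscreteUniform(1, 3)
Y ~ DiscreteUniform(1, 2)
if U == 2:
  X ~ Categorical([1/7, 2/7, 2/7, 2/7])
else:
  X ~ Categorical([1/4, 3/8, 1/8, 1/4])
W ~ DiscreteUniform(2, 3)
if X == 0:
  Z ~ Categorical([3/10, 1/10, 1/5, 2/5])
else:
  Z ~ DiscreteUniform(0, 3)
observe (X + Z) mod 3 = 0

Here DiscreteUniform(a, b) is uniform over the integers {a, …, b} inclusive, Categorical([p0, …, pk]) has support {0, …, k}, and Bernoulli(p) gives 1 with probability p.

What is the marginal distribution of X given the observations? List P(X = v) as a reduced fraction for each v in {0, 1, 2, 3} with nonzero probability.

Enumerate traces; 72 have nonzero weight after conditioning:
  (U=1, Y=1, X=0, W=2, Z=0) weight 1/160
  (U=1, Y=1, X=0, W=2, Z=3) weight 1/120
  (U=1, Y=1, X=0, W=3, Z=0) weight 1/160
  (U=1, Y=1, X=0, W=3, Z=3) weight 1/120
  (U=1, Y=1, X=1, W=2, Z=2) weight 1/128
  (U=1, Y=1, X=1, W=3, Z=2) weight 1/128
  (U=1, Y=1, X=2, W=2, Z=1) weight 1/384
  (U=1, Y=1, X=2, W=3, Z=1) weight 1/384
  (U=1, Y=1, X=3, W=2, Z=0) weight 1/192
  … 63 more
Group by X:
  weight(X=0) = 3/20
  weight(X=1) = 29/336
  weight(X=2) = 5/112
  weight(X=3) = 11/84
Total weight = 3/20 + 29/336 + 5/112 + 11/84 = 173/420
P(X=0 | obs) = 3/20 / 173/420 = 63/173
P(X=1 | obs) = 29/336 / 173/420 = 145/692
P(X=2 | obs) = 5/112 / 173/420 = 75/692
P(X=3 | obs) = 11/84 / 173/420 = 55/173

P(X=0) = 63/173, P(X=1) = 145/692, P(X=2) = 75/692, P(X=3) = 55/173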